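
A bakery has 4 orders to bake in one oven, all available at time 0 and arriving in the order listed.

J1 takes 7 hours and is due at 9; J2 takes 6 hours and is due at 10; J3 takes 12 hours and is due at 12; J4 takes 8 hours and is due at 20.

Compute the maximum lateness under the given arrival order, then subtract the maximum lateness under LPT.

FIFO (arrival order): J1 J2 J3 J4.
J1: 0→7, due 9, lateness -2
J2: 7→13, due 10, lateness 3
J3: 13→25, due 12, lateness 13
J4: 25→33, due 20, lateness 13
Maximum = 13.
LPT (decreasing processing time): J3 J4 J1 J2.
J3: 0→12, due 12, lateness 0
J4: 12→20, due 20, lateness 0
J1: 20→27, due 9, lateness 18
J2: 27→33, due 10, lateness 23
Maximum = 23.
Difference = 13 − 23 = -10.

-10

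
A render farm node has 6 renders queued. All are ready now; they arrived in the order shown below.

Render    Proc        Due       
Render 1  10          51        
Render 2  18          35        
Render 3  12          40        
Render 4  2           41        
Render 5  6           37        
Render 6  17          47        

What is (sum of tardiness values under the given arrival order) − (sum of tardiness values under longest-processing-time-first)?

-33

FIFO (arrival order): Render 1 Render 2 Render 3 Render 4 Render 5 Render 6.
Render 1: 0→10, due 51, tardiness 0
Render 2: 10→28, due 35, tardiness 0
Render 3: 28→40, due 40, tardiness 0
Render 4: 40→42, due 41, tardiness 1
Render 5: 42→48, due 37, tardiness 11
Render 6: 48→65, due 47, tardiness 18
Sum = 0+0+0+1+11+18 = 30.
LPT (decreasing processing time): Render 2 Render 6 Render 3 Render 1 Render 5 Render 4.
Render 2: 0→18, due 35, tardiness 0
Render 6: 18→35, due 47, tardiness 0
Render 3: 35→47, due 40, tardiness 7
Render 1: 47→57, due 51, tardiness 6
Render 5: 57→63, due 37, tardiness 26
Render 4: 63→65, due 41, tardiness 24
Sum = 0+0+7+6+26+24 = 63.
Difference = 30 − 63 = -33.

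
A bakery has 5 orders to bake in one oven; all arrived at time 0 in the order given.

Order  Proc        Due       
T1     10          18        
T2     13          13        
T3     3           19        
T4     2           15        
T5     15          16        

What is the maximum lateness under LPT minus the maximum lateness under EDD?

LPT (decreasing processing time): T5 T2 T1 T3 T4.
T5: 0→15, due 16, lateness -1
T2: 15→28, due 13, lateness 15
T1: 28→38, due 18, lateness 20
T3: 38→41, due 19, lateness 22
T4: 41→43, due 15, lateness 28
Maximum = 28.
EDD (increasing due date): T2 T4 T5 T1 T3.
T2: 0→13, due 13, lateness 0
T4: 13→15, due 15, lateness 0
T5: 15→30, due 16, lateness 14
T1: 30→40, due 18, lateness 22
T3: 40→43, due 19, lateness 24
Maximum = 24.
Difference = 28 − 24 = 4.

4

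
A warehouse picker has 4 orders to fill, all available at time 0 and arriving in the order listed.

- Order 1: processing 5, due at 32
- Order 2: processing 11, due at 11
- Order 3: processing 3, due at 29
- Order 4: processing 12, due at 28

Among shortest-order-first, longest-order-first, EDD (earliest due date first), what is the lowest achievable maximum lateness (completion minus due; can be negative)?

0

SPT (increasing processing time): Order 3 Order 1 Order 2 Order 4.
Order 3: 0→3, due 29, lateness -26
Order 1: 3→8, due 32, lateness -24
Order 2: 8→19, due 11, lateness 8
Order 4: 19→31, due 28, lateness 3
Maximum = 8.
LPT (decreasing processing time): Order 4 Order 2 Order 1 Order 3.
Order 4: 0→12, due 28, lateness -16
Order 2: 12→23, due 11, lateness 12
Order 1: 23→28, due 32, lateness -4
Order 3: 28→31, due 29, lateness 2
Maximum = 12.
EDD (increasing due date): Order 2 Order 4 Order 3 Order 1.
Order 2: 0→11, due 11, lateness 0
Order 4: 11→23, due 28, lateness -5
Order 3: 23→26, due 29, lateness -3
Order 1: 26→31, due 32, lateness -1
Maximum = 0.
SPT 8, LPT 12, EDD 0 → minimum 0.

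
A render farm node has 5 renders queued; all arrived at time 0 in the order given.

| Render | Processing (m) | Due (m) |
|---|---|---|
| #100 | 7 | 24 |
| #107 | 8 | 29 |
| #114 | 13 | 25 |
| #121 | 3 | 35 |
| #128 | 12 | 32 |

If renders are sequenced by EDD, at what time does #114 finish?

EDD (increasing due date): #100 #114 #107 #128 #121.
#100: 0→7
#114: 7→20

20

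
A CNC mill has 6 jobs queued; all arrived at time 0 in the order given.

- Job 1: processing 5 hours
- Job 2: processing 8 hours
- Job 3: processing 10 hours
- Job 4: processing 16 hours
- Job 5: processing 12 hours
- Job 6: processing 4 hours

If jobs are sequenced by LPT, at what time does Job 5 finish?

28

LPT (decreasing processing time): Job 4 Job 5 Job 3 Job 2 Job 1 Job 6.
Job 4: 0→16
Job 5: 16→28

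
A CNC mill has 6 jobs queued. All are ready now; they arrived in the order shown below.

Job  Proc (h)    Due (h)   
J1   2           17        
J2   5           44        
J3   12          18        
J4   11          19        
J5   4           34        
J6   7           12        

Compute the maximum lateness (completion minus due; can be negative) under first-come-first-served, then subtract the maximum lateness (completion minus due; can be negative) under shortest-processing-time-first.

6

FIFO (arrival order): J1 J2 J3 J4 J5 J6.
J1: 0→2, due 17, lateness -15
J2: 2→7, due 44, lateness -37
J3: 7→19, due 18, lateness 1
J4: 19→30, due 19, lateness 11
J5: 30→34, due 34, lateness 0
J6: 34→41, due 12, lateness 29
Maximum = 29.
SPT (increasing processing time): J1 J5 J2 J6 J4 J3.
J1: 0→2, due 17, lateness -15
J5: 2→6, due 34, lateness -28
J2: 6→11, due 44, lateness -33
J6: 11→18, due 12, lateness 6
J4: 18→29, due 19, lateness 10
J3: 29→41, due 18, lateness 23
Maximum = 23.
Difference = 29 − 23 = 6.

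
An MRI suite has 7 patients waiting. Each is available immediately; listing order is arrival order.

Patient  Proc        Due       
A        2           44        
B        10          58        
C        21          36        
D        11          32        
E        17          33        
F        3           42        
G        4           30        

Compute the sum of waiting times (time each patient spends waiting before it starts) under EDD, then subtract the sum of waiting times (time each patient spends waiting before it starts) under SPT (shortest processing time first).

106

EDD (increasing due date): G D E C F A B.
G: waits 0, runs 0→4
D: waits 4, runs 4→15
E: waits 15, runs 15→32
C: waits 32, runs 32→53
F: waits 53, runs 53→56
A: waits 56, runs 56→58
B: waits 58, runs 58→68
Sum = 0+4+15+32+53+56+58 = 218.
SPT (increasing processing time): A F G B D E C.
A: waits 0, runs 0→2
F: waits 2, runs 2→5
G: waits 5, runs 5→9
B: waits 9, runs 9→19
D: waits 19, runs 19→30
E: waits 30, runs 30→47
C: waits 47, runs 47→68
Sum = 0+2+5+9+19+30+47 = 112.
Difference = 218 − 112 = 106.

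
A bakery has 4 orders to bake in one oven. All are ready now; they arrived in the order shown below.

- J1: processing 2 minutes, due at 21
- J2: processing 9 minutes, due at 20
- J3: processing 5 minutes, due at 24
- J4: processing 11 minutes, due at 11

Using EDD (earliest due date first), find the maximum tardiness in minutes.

3

EDD (increasing due date): J4 J2 J1 J3.
J4: 0→11, due 11, tardiness 0
J2: 11→20, due 20, tardiness 0
J1: 20→22, due 21, tardiness 1
J3: 22→27, due 24, tardiness 3
Maximum = 3.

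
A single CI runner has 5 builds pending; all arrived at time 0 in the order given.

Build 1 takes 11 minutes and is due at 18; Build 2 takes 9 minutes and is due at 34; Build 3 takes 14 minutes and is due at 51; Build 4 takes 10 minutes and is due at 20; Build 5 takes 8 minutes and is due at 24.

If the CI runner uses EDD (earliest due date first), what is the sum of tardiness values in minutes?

EDD (increasing due date): Build 1 Build 4 Build 5 Build 2 Build 3.
Build 1: 0→11, due 18, tardiness 0
Build 4: 11→21, due 20, tardiness 1
Build 5: 21→29, due 24, tardiness 5
Build 2: 29→38, due 34, tardiness 4
Build 3: 38→52, due 51, tardiness 1
Sum = 0+1+5+4+1 = 11.

11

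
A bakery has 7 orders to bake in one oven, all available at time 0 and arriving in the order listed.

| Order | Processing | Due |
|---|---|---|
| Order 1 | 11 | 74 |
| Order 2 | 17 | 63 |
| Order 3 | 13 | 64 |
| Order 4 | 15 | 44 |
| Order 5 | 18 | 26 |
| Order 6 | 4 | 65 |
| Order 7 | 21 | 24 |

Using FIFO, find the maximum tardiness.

FIFO (arrival order): Order 1 Order 2 Order 3 Order 4 Order 5 Order 6 Order 7.
Order 1: 0→11, due 74, tardiness 0
Order 2: 11→28, due 63, tardiness 0
Order 3: 28→41, due 64, tardiness 0
Order 4: 41→56, due 44, tardiness 12
Order 5: 56→74, due 26, tardiness 48
Order 6: 74→78, due 65, tardiness 13
Order 7: 78→99, due 24, tardiness 75
Maximum = 75.

75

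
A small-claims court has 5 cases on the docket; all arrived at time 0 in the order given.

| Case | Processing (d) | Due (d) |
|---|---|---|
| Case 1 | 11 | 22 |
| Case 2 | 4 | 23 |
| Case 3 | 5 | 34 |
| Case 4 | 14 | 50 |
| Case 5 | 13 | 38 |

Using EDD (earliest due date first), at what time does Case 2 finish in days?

15

EDD (increasing due date): Case 1 Case 2 Case 3 Case 5 Case 4.
Case 1: 0→11
Case 2: 11→15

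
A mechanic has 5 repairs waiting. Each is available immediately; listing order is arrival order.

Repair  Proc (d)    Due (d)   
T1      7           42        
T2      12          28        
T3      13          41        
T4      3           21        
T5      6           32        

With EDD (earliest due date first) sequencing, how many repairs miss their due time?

EDD (increasing due date): T4 T2 T5 T3 T1.
T4: 0→3, due 21, tardiness 0
T2: 3→15, due 28, tardiness 0
T5: 15→21, due 32, tardiness 0
T3: 21→34, due 41, tardiness 0
T1: 34→41, due 42, tardiness 0
Late repairs: 0.

0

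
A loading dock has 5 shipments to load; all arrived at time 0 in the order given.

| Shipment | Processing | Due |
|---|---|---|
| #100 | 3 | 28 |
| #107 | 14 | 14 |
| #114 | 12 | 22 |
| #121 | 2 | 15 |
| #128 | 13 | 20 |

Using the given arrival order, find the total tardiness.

50

FIFO (arrival order): #100 #107 #114 #121 #128.
#100: 0→3, due 28, tardiness 0
#107: 3→17, due 14, tardiness 3
#114: 17→29, due 22, tardiness 7
#121: 29→31, due 15, tardiness 16
#128: 31→44, due 20, tardiness 24
Sum = 0+3+7+16+24 = 50.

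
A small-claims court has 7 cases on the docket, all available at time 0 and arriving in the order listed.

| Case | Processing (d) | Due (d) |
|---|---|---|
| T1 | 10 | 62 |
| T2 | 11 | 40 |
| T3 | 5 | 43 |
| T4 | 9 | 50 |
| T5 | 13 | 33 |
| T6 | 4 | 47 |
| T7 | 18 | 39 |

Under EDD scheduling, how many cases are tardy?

5

EDD (increasing due date): T5 T7 T2 T3 T6 T4 T1.
T5: 0→13, due 33, tardiness 0
T7: 13→31, due 39, tardiness 0
T2: 31→42, due 40, tardiness 2
T3: 42→47, due 43, tardiness 4
T6: 47→51, due 47, tardiness 4
T4: 51→60, due 50, tardiness 10
T1: 60→70, due 62, tardiness 8
Late cases: 5.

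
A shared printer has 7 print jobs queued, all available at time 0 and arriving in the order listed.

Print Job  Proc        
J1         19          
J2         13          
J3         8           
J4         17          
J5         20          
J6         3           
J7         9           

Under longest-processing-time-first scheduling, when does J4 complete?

LPT (decreasing processing time): J5 J1 J4 J2 J7 J3 J6.
J5: 0→20
J1: 20→39
J4: 39→56

56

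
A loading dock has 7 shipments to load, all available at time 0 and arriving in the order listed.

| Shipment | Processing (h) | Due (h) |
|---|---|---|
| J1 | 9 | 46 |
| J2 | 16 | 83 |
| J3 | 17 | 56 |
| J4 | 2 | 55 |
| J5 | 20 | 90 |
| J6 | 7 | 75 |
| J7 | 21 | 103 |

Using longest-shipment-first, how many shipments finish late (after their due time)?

LPT (decreasing processing time): J7 J5 J3 J2 J1 J6 J4.
J7: 0→21, due 103, tardiness 0
J5: 21→41, due 90, tardiness 0
J3: 41→58, due 56, tardiness 2
J2: 58→74, due 83, tardiness 0
J1: 74→83, due 46, tardiness 37
J6: 83→90, due 75, tardiness 15
J4: 90→92, due 55, tardiness 37
Late shipments: 4.

4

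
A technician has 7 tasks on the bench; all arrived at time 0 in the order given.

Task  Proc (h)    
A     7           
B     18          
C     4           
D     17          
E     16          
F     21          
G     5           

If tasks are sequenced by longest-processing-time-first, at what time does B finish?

39

LPT (decreasing processing time): F B D E A G C.
F: 0→21
B: 21→39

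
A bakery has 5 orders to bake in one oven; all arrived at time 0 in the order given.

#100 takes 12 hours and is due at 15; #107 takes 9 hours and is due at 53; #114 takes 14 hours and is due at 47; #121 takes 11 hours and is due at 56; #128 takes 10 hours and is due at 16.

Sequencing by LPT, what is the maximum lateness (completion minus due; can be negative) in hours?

LPT (decreasing processing time): #114 #100 #121 #128 #107.
#114: 0→14, due 47, lateness -33
#100: 14→26, due 15, lateness 11
#121: 26→37, due 56, lateness -19
#128: 37→47, due 16, lateness 31
#107: 47→56, due 53, lateness 3
Maximum = 31.

31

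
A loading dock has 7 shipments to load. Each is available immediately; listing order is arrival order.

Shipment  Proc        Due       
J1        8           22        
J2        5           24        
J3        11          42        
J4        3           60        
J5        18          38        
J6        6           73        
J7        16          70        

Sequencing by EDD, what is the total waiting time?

EDD (increasing due date): J1 J2 J5 J3 J4 J7 J6.
J1: waits 0, runs 0→8
J2: waits 8, runs 8→13
J5: waits 13, runs 13→31
J3: waits 31, runs 31→42
J4: waits 42, runs 42→45
J7: waits 45, runs 45→61
J6: waits 61, runs 61→67
Sum = 0+8+13+31+42+45+61 = 200.

200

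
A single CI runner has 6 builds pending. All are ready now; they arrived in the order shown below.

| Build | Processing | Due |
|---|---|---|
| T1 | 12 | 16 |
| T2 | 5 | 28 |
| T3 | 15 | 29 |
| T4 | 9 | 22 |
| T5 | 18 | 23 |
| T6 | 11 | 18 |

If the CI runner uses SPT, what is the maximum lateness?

47

SPT (increasing processing time): T2 T4 T6 T1 T3 T5.
T2: 0→5, due 28, lateness -23
T4: 5→14, due 22, lateness -8
T6: 14→25, due 18, lateness 7
T1: 25→37, due 16, lateness 21
T3: 37→52, due 29, lateness 23
T5: 52→70, due 23, lateness 47
Maximum = 47.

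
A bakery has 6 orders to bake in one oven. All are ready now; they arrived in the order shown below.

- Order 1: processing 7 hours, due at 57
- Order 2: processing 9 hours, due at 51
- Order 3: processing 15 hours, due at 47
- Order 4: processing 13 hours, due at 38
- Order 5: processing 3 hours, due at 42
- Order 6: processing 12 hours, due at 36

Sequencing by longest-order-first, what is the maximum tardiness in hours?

17

LPT (decreasing processing time): Order 3 Order 4 Order 6 Order 2 Order 1 Order 5.
Order 3: 0→15, due 47, tardiness 0
Order 4: 15→28, due 38, tardiness 0
Order 6: 28→40, due 36, tardiness 4
Order 2: 40→49, due 51, tardiness 0
Order 1: 49→56, due 57, tardiness 0
Order 5: 56→59, due 42, tardiness 17
Maximum = 17.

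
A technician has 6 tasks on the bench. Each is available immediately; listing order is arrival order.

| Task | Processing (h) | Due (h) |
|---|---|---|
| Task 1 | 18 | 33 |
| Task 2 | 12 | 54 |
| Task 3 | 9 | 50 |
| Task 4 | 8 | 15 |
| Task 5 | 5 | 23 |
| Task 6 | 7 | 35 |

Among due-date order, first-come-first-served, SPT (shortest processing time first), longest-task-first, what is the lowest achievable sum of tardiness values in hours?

8

EDD (increasing due date): Task 4 Task 5 Task 1 Task 6 Task 3 Task 2.
Task 4: 0→8, due 15, tardiness 0
Task 5: 8→13, due 23, tardiness 0
Task 1: 13→31, due 33, tardiness 0
Task 6: 31→38, due 35, tardiness 3
Task 3: 38→47, due 50, tardiness 0
Task 2: 47→59, due 54, tardiness 5
Sum = 0+0+0+3+0+5 = 8.
FIFO (arrival order): Task 1 Task 2 Task 3 Task 4 Task 5 Task 6.
Task 1: 0→18, due 33, tardiness 0
Task 2: 18→30, due 54, tardiness 0
Task 3: 30→39, due 50, tardiness 0
Task 4: 39→47, due 15, tardiness 32
Task 5: 47→52, due 23, tardiness 29
Task 6: 52→59, due 35, tardiness 24
Sum = 0+0+0+32+29+24 = 85.
SPT (increasing processing time): Task 5 Task 6 Task 4 Task 3 Task 2 Task 1.
Task 5: 0→5, due 23, tardiness 0
Task 6: 5→12, due 35, tardiness 0
Task 4: 12→20, due 15, tardiness 5
Task 3: 20→29, due 50, tardiness 0
Task 2: 29→41, due 54, tardiness 0
Task 1: 41→59, due 33, tardiness 26
Sum = 0+0+5+0+0+26 = 31.
LPT (decreasing processing time): Task 1 Task 2 Task 3 Task 4 Task 6 Task 5.
Task 1: 0→18, due 33, tardiness 0
Task 2: 18→30, due 54, tardiness 0
Task 3: 30→39, due 50, tardiness 0
Task 4: 39→47, due 15, tardiness 32
Task 6: 47→54, due 35, tardiness 19
Task 5: 54→59, due 23, tardiness 36
Sum = 0+0+0+32+19+36 = 87.
EDD 8, FIFO 85, SPT 31, LPT 87 → minimum 8.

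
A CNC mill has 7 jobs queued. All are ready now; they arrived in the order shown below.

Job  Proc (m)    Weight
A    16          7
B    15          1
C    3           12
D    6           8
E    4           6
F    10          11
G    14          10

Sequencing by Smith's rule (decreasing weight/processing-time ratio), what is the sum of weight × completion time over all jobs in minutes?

1244

WSPT (decreasing weight/processing-time ratio): C E D F G A B.
C: finishes 3, weight 12, w·C = 36
E: finishes 7, weight 6, w·C = 42
D: finishes 13, weight 8, w·C = 104
F: finishes 23, weight 11, w·C = 253
G: finishes 37, weight 10, w·C = 370
A: finishes 53, weight 7, w·C = 371
B: finishes 68, weight 1, w·C = 68
Sum = 36+42+104+253+370+371+68 = 1244.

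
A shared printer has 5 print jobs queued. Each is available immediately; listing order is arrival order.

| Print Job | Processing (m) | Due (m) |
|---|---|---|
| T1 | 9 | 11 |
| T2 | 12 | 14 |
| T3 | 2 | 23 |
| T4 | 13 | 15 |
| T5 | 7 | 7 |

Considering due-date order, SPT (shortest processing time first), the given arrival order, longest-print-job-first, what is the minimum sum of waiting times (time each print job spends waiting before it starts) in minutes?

59

EDD (increasing due date): T5 T1 T2 T4 T3.
T5: waits 0, runs 0→7
T1: waits 7, runs 7→16
T2: waits 16, runs 16→28
T4: waits 28, runs 28→41
T3: waits 41, runs 41→43
Sum = 0+7+16+28+41 = 92.
SPT (increasing processing time): T3 T5 T1 T2 T4.
T3: waits 0, runs 0→2
T5: waits 2, runs 2→9
T1: waits 9, runs 9→18
T2: waits 18, runs 18→30
T4: waits 30, runs 30→43
Sum = 0+2+9+18+30 = 59.
FIFO (arrival order): T1 T2 T3 T4 T5.
T1: waits 0, runs 0→9
T2: waits 9, runs 9→21
T3: waits 21, runs 21→23
T4: waits 23, runs 23→36
T5: waits 36, runs 36→43
Sum = 0+9+21+23+36 = 89.
LPT (decreasing processing time): T4 T2 T1 T5 T3.
T4: waits 0, runs 0→13
T2: waits 13, runs 13→25
T1: waits 25, runs 25→34
T5: waits 34, runs 34→41
T3: waits 41, runs 41→43
Sum = 0+13+25+34+41 = 113.
EDD 92, SPT 59, FIFO 89, LPT 113 → minimum 59.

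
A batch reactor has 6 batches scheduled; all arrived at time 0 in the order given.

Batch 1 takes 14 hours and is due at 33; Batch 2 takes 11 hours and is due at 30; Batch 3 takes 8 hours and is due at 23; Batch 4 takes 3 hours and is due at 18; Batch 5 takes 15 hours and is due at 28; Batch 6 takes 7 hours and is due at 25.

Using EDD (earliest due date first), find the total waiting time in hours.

EDD (increasing due date): Batch 4 Batch 3 Batch 6 Batch 5 Batch 2 Batch 1.
Batch 4: waits 0, runs 0→3
Batch 3: waits 3, runs 3→11
Batch 6: waits 11, runs 11→18
Batch 5: waits 18, runs 18→33
Batch 2: waits 33, runs 33→44
Batch 1: waits 44, runs 44→58
Sum = 0+3+11+18+33+44 = 109.

109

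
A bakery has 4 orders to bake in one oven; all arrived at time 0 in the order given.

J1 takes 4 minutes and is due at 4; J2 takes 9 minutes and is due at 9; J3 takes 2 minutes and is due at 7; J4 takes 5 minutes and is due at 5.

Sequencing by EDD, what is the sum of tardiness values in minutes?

19

EDD (increasing due date): J1 J4 J3 J2.
J1: 0→4, due 4, tardiness 0
J4: 4→9, due 5, tardiness 4
J3: 9→11, due 7, tardiness 4
J2: 11→20, due 9, tardiness 11
Sum = 0+4+4+11 = 19.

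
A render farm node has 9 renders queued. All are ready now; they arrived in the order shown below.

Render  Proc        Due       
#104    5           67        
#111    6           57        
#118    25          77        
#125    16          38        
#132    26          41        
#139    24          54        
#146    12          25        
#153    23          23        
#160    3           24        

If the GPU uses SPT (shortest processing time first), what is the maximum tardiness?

99

SPT (increasing processing time): #160 #104 #111 #146 #125 #153 #139 #118 #132.
#160: 0→3, due 24, tardiness 0
#104: 3→8, due 67, tardiness 0
#111: 8→14, due 57, tardiness 0
#146: 14→26, due 25, tardiness 1
#125: 26→42, due 38, tardiness 4
#153: 42→65, due 23, tardiness 42
#139: 65→89, due 54, tardiness 35
#118: 89→114, due 77, tardiness 37
#132: 114→140, due 41, tardiness 99
Maximum = 99.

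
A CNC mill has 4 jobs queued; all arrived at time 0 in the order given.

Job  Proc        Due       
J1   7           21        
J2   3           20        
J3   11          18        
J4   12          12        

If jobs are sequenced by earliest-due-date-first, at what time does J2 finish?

26

EDD (increasing due date): J4 J3 J2 J1.
J4: 0→12
J3: 12→23
J2: 23→26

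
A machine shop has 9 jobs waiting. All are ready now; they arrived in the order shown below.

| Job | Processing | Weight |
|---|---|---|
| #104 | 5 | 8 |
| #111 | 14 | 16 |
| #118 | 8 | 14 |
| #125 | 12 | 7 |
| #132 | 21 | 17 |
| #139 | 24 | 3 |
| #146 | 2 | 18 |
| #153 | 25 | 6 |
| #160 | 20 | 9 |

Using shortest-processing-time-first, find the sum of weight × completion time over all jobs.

SPT (increasing processing time): #146 #104 #118 #125 #111 #160 #132 #139 #153.
#146: finishes 2, weight 18, w·C = 36
#104: finishes 7, weight 8, w·C = 56
#118: finishes 15, weight 14, w·C = 210
#125: finishes 27, weight 7, w·C = 189
#111: finishes 41, weight 16, w·C = 656
#160: finishes 61, weight 9, w·C = 549
#132: finishes 82, weight 17, w·C = 1394
#139: finishes 106, weight 3, w·C = 318
#153: finishes 131, weight 6, w·C = 786
Sum = 36+56+210+189+656+549+1394+318+786 = 4194.

4194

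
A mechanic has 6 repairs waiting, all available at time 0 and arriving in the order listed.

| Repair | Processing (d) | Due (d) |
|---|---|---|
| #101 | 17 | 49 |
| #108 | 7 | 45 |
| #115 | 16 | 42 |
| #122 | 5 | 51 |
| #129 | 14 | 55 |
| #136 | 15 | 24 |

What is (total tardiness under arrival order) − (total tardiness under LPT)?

-24

FIFO (arrival order): #101 #108 #115 #122 #129 #136.
#101: 0→17, due 49, tardiness 0
#108: 17→24, due 45, tardiness 0
#115: 24→40, due 42, tardiness 0
#122: 40→45, due 51, tardiness 0
#129: 45→59, due 55, tardiness 4
#136: 59→74, due 24, tardiness 50
Sum = 0+0+0+0+4+50 = 54.
LPT (decreasing processing time): #101 #115 #136 #129 #108 #122.
#101: 0→17, due 49, tardiness 0
#115: 17→33, due 42, tardiness 0
#136: 33→48, due 24, tardiness 24
#129: 48→62, due 55, tardiness 7
#108: 62→69, due 45, tardiness 24
#122: 69→74, due 51, tardiness 23
Sum = 0+0+24+7+24+23 = 78.
Difference = 54 − 78 = -24.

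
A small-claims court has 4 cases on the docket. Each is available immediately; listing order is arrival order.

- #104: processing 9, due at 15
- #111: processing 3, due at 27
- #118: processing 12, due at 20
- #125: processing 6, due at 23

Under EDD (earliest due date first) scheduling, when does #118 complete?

EDD (increasing due date): #104 #118 #125 #111.
#104: 0→9
#118: 9→21

21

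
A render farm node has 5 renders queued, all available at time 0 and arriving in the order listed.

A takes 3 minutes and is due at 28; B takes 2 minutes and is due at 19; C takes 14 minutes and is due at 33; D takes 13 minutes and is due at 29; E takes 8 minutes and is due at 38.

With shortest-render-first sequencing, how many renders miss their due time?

SPT (increasing processing time): B A E D C.
B: 0→2, due 19, tardiness 0
A: 2→5, due 28, tardiness 0
E: 5→13, due 38, tardiness 0
D: 13→26, due 29, tardiness 0
C: 26→40, due 33, tardiness 7
Late renders: 1.

1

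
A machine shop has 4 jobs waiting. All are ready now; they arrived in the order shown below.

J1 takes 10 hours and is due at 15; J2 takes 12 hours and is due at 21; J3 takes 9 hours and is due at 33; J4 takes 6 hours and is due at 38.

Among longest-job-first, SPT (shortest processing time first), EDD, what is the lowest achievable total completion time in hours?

83

LPT (decreasing processing time): J2 J1 J3 J4.
J2: 0→12
J1: 12→22
J3: 22→31
J4: 31→37
Sum = 12+22+31+37 = 102.
SPT (increasing processing time): J4 J3 J1 J2.
J4: 0→6
J3: 6→15
J1: 15→25
J2: 25→37
Sum = 6+15+25+37 = 83.
EDD (increasing due date): J1 J2 J3 J4.
J1: 0→10
J2: 10→22
J3: 22→31
J4: 31→37
Sum = 10+22+31+37 = 100.
LPT 102, SPT 83, EDD 100 → minimum 83.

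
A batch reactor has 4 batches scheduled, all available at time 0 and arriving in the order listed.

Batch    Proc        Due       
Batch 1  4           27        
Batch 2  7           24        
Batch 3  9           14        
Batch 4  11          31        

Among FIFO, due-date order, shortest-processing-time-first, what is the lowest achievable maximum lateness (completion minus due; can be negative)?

0

FIFO (arrival order): Batch 1 Batch 2 Batch 3 Batch 4.
Batch 1: 0→4, due 27, lateness -23
Batch 2: 4→11, due 24, lateness -13
Batch 3: 11→20, due 14, lateness 6
Batch 4: 20→31, due 31, lateness 0
Maximum = 6.
EDD (increasing due date): Batch 3 Batch 2 Batch 1 Batch 4.
Batch 3: 0→9, due 14, lateness -5
Batch 2: 9→16, due 24, lateness -8
Batch 1: 16→20, due 27, lateness -7
Batch 4: 20→31, due 31, lateness 0
Maximum = 0.
SPT (increasing processing time): Batch 1 Batch 2 Batch 3 Batch 4.
Batch 1: 0→4, due 27, lateness -23
Batch 2: 4→11, due 24, lateness -13
Batch 3: 11→20, due 14, lateness 6
Batch 4: 20→31, due 31, lateness 0
Maximum = 6.
FIFO 6, EDD 0, SPT 6 → minimum 0.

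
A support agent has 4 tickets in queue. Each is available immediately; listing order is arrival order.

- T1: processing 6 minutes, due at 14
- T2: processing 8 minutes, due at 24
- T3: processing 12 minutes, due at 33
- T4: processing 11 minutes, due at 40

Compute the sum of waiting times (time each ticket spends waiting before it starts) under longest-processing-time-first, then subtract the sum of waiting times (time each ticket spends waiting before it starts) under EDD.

LPT (decreasing processing time): T3 T4 T2 T1.
T3: waits 0, runs 0→12
T4: waits 12, runs 12→23
T2: waits 23, runs 23→31
T1: waits 31, runs 31→37
Sum = 0+12+23+31 = 66.
EDD (increasing due date): T1 T2 T3 T4.
T1: waits 0, runs 0→6
T2: waits 6, runs 6→14
T3: waits 14, runs 14→26
T4: waits 26, runs 26→37
Sum = 0+6+14+26 = 46.
Difference = 66 − 46 = 20.

20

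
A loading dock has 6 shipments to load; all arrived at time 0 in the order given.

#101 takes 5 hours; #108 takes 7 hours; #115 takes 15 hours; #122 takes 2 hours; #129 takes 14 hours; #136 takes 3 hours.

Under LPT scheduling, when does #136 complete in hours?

44

LPT (decreasing processing time): #115 #129 #108 #101 #136 #122.
#115: 0→15
#129: 15→29
#108: 29→36
#101: 36→41
#136: 41→44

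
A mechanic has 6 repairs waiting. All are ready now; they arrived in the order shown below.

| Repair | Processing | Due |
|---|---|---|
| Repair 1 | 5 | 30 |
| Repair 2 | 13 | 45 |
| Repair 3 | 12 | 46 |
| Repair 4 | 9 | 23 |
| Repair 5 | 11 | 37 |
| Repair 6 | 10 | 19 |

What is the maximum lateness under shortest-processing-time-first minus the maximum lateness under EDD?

1

SPT (increasing processing time): Repair 1 Repair 4 Repair 6 Repair 5 Repair 3 Repair 2.
Repair 1: 0→5, due 30, lateness -25
Repair 4: 5→14, due 23, lateness -9
Repair 6: 14→24, due 19, lateness 5
Repair 5: 24→35, due 37, lateness -2
Repair 3: 35→47, due 46, lateness 1
Repair 2: 47→60, due 45, lateness 15
Maximum = 15.
EDD (increasing due date): Repair 6 Repair 4 Repair 1 Repair 5 Repair 2 Repair 3.
Repair 6: 0→10, due 19, lateness -9
Repair 4: 10→19, due 23, lateness -4
Repair 1: 19→24, due 30, lateness -6
Repair 5: 24→35, due 37, lateness -2
Repair 2: 35→48, due 45, lateness 3
Repair 3: 48→60, due 46, lateness 14
Maximum = 14.
Difference = 15 − 14 = 1.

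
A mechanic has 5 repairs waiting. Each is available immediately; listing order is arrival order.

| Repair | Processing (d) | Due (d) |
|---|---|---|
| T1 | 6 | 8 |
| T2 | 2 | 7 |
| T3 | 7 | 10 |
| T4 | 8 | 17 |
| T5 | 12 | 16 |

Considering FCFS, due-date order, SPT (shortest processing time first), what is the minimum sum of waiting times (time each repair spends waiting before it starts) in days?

48

FIFO (arrival order): T1 T2 T3 T4 T5.
T1: waits 0, runs 0→6
T2: waits 6, runs 6→8
T3: waits 8, runs 8→15
T4: waits 15, runs 15→23
T5: waits 23, runs 23→35
Sum = 0+6+8+15+23 = 52.
EDD (increasing due date): T2 T1 T3 T5 T4.
T2: waits 0, runs 0→2
T1: waits 2, runs 2→8
T3: waits 8, runs 8→15
T5: waits 15, runs 15→27
T4: waits 27, runs 27→35
Sum = 0+2+8+15+27 = 52.
SPT (increasing processing time): T2 T1 T3 T4 T5.
T2: waits 0, runs 0→2
T1: waits 2, runs 2→8
T3: waits 8, runs 8→15
T4: waits 15, runs 15→23
T5: waits 23, runs 23→35
Sum = 0+2+8+15+23 = 48.
FIFO 52, EDD 52, SPT 48 → minimum 48.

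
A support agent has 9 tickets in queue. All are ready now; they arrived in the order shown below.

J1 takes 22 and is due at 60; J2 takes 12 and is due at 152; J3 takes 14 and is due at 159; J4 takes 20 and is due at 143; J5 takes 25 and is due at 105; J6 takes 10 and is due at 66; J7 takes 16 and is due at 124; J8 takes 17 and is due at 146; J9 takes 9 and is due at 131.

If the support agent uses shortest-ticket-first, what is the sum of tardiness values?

SPT (increasing processing time): J9 J6 J2 J3 J7 J8 J4 J1 J5.
J9: 0→9, due 131, tardiness 0
J6: 9→19, due 66, tardiness 0
J2: 19→31, due 152, tardiness 0
J3: 31→45, due 159, tardiness 0
J7: 45→61, due 124, tardiness 0
J8: 61→78, due 146, tardiness 0
J4: 78→98, due 143, tardiness 0
J1: 98→120, due 60, tardiness 60
J5: 120→145, due 105, tardiness 40
Sum = 0+0+0+0+0+0+0+60+40 = 100.

100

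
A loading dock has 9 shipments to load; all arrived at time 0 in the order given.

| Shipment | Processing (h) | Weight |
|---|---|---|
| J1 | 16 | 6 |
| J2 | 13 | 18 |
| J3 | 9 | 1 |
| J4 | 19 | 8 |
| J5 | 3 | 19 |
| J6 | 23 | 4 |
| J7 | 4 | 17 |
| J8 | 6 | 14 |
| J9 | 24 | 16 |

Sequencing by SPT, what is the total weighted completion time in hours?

4120

SPT (increasing processing time): J5 J7 J8 J3 J2 J1 J4 J6 J9.
J5: finishes 3, weight 19, w·C = 57
J7: finishes 7, weight 17, w·C = 119
J8: finishes 13, weight 14, w·C = 182
J3: finishes 22, weight 1, w·C = 22
J2: finishes 35, weight 18, w·C = 630
J1: finishes 51, weight 6, w·C = 306
J4: finishes 70, weight 8, w·C = 560
J6: finishes 93, weight 4, w·C = 372
J9: finishes 117, weight 16, w·C = 1872
Sum = 57+119+182+22+630+306+560+372+1872 = 4120.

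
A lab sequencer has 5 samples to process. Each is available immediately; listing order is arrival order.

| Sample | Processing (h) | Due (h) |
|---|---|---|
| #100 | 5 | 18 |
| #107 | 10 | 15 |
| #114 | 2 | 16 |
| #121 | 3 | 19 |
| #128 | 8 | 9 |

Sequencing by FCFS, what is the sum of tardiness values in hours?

FIFO (arrival order): #100 #107 #114 #121 #128.
#100: 0→5, due 18, tardiness 0
#107: 5→15, due 15, tardiness 0
#114: 15→17, due 16, tardiness 1
#121: 17→20, due 19, tardiness 1
#128: 20→28, due 9, tardiness 19
Sum = 0+0+1+1+19 = 21.

21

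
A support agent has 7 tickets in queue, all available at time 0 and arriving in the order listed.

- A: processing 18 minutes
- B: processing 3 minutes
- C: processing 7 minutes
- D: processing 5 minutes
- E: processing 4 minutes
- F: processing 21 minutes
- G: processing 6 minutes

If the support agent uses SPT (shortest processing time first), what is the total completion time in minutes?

SPT (increasing processing time): B E D G C A F.
B: 0→3
E: 3→7
D: 7→12
G: 12→18
C: 18→25
A: 25→43
F: 43→64
Sum = 3+7+12+18+25+43+64 = 172.

172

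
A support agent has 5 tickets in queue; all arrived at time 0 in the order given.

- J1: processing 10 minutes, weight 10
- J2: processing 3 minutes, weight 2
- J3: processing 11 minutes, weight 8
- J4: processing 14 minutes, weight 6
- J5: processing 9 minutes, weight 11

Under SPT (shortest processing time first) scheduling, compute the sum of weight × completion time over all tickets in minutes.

SPT (increasing processing time): J2 J5 J1 J3 J4.
J2: finishes 3, weight 2, w·C = 6
J5: finishes 12, weight 11, w·C = 132
J1: finishes 22, weight 10, w·C = 220
J3: finishes 33, weight 8, w·C = 264
J4: finishes 47, weight 6, w·C = 282
Sum = 6+132+220+264+282 = 904.

904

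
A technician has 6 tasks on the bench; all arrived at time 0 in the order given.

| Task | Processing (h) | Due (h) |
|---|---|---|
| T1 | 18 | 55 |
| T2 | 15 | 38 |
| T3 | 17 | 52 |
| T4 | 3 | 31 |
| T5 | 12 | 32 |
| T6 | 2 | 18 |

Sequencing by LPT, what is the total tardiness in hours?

125

LPT (decreasing processing time): T1 T3 T2 T5 T4 T6.
T1: 0→18, due 55, tardiness 0
T3: 18→35, due 52, tardiness 0
T2: 35→50, due 38, tardiness 12
T5: 50→62, due 32, tardiness 30
T4: 62→65, due 31, tardiness 34
T6: 65→67, due 18, tardiness 49
Sum = 0+0+12+30+34+49 = 125.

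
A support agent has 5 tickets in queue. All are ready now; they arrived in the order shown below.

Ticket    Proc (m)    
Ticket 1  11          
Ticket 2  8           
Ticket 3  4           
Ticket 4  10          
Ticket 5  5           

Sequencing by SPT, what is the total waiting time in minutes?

SPT (increasing processing time): Ticket 3 Ticket 5 Ticket 2 Ticket 4 Ticket 1.
Ticket 3: waits 0, runs 0→4
Ticket 5: waits 4, runs 4→9
Ticket 2: waits 9, runs 9→17
Ticket 4: waits 17, runs 17→27
Ticket 1: waits 27, runs 27→38
Sum = 0+4+9+17+27 = 57.

57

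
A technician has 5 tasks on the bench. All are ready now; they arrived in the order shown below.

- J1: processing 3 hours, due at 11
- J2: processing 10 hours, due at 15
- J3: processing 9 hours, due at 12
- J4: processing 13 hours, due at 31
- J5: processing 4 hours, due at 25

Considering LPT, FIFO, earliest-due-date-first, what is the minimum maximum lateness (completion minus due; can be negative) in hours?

LPT (decreasing processing time): J4 J2 J3 J5 J1.
J4: 0→13, due 31, lateness -18
J2: 13→23, due 15, lateness 8
J3: 23→32, due 12, lateness 20
J5: 32→36, due 25, lateness 11
J1: 36→39, due 11, lateness 28
Maximum = 28.
FIFO (arrival order): J1 J2 J3 J4 J5.
J1: 0→3, due 11, lateness -8
J2: 3→13, due 15, lateness -2
J3: 13→22, due 12, lateness 10
J4: 22→35, due 31, lateness 4
J5: 35→39, due 25, lateness 14
Maximum = 14.
EDD (increasing due date): J1 J3 J2 J5 J4.
J1: 0→3, due 11, lateness -8
J3: 3→12, due 12, lateness 0
J2: 12→22, due 15, lateness 7
J5: 22→26, due 25, lateness 1
J4: 26→39, due 31, lateness 8
Maximum = 8.
LPT 28, FIFO 14, EDD 8 → minimum 8.

8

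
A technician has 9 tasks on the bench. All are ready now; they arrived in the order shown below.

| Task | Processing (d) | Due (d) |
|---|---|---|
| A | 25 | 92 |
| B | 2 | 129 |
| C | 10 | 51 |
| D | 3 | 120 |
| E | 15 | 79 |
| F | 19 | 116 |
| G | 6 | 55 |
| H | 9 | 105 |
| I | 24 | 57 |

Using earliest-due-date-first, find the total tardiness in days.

0

EDD (increasing due date): C G I E A H F D B.
C: 0→10, due 51, tardiness 0
G: 10→16, due 55, tardiness 0
I: 16→40, due 57, tardiness 0
E: 40→55, due 79, tardiness 0
A: 55→80, due 92, tardiness 0
H: 80→89, due 105, tardiness 0
F: 89→108, due 116, tardiness 0
D: 108→111, due 120, tardiness 0
B: 111→113, due 129, tardiness 0
Sum = 0+0+0+0+0+0+0+0+0 = 0.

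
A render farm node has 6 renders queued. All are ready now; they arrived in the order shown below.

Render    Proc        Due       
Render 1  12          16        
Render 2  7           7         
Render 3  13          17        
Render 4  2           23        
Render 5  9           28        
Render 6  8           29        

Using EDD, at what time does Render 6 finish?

51

EDD (increasing due date): Render 2 Render 1 Render 3 Render 4 Render 5 Render 6.
Render 2: 0→7
Render 1: 7→19
Render 3: 19→32
Render 4: 32→34
Render 5: 34→43
Render 6: 43→51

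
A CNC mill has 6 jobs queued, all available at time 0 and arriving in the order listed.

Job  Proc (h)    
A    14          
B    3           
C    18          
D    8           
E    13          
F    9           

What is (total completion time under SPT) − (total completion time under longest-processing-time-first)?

SPT (increasing processing time): B D F E A C.
B: 0→3
D: 3→11
F: 11→20
E: 20→33
A: 33→47
C: 47→65
Sum = 3+11+20+33+47+65 = 179.
LPT (decreasing processing time): C A E F D B.
C: 0→18
A: 18→32
E: 32→45
F: 45→54
D: 54→62
B: 62→65
Sum = 18+32+45+54+62+65 = 276.
Difference = 179 − 276 = -97.

-97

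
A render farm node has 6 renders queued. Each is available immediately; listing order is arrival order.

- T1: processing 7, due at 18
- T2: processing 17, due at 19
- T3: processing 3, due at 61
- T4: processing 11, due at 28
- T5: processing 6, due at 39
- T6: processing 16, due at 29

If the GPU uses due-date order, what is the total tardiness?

52

EDD (increasing due date): T1 T2 T4 T6 T5 T3.
T1: 0→7, due 18, tardiness 0
T2: 7→24, due 19, tardiness 5
T4: 24→35, due 28, tardiness 7
T6: 35→51, due 29, tardiness 22
T5: 51→57, due 39, tardiness 18
T3: 57→60, due 61, tardiness 0
Sum = 0+5+7+22+18+0 = 52.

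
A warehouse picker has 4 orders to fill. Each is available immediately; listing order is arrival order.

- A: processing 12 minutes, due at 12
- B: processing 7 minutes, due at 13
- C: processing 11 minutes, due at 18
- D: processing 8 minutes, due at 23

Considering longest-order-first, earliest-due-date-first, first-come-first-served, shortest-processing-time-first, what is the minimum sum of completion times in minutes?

86

LPT (decreasing processing time): A C D B.
A: 0→12
C: 12→23
D: 23→31
B: 31→38
Sum = 12+23+31+38 = 104.
EDD (increasing due date): A B C D.
A: 0→12
B: 12→19
C: 19→30
D: 30→38
Sum = 12+19+30+38 = 99.
FIFO (arrival order): A B C D.
A: 0→12
B: 12→19
C: 19→30
D: 30→38
Sum = 12+19+30+38 = 99.
SPT (increasing processing time): B D C A.
B: 0→7
D: 7→15
C: 15→26
A: 26→38
Sum = 7+15+26+38 = 86.
LPT 104, EDD 99, FIFO 99, SPT 86 → minimum 86.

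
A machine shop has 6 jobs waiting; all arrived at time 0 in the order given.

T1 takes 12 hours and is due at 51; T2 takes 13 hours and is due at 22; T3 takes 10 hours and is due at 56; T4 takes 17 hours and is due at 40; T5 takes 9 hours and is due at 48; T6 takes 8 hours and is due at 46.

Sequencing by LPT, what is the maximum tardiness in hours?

LPT (decreasing processing time): T4 T2 T1 T3 T5 T6.
T4: 0→17, due 40, tardiness 0
T2: 17→30, due 22, tardiness 8
T1: 30→42, due 51, tardiness 0
T3: 42→52, due 56, tardiness 0
T5: 52→61, due 48, tardiness 13
T6: 61→69, due 46, tardiness 23
Maximum = 23.

23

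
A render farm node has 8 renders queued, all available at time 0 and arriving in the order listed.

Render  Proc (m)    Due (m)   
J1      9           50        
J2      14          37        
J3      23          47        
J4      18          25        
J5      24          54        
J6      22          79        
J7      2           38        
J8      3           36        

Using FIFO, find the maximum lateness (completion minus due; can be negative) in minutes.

79

FIFO (arrival order): J1 J2 J3 J4 J5 J6 J7 J8.
J1: 0→9, due 50, lateness -41
J2: 9→23, due 37, lateness -14
J3: 23→46, due 47, lateness -1
J4: 46→64, due 25, lateness 39
J5: 64→88, due 54, lateness 34
J6: 88→110, due 79, lateness 31
J7: 110→112, due 38, lateness 74
J8: 112→115, due 36, lateness 79
Maximum = 79.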